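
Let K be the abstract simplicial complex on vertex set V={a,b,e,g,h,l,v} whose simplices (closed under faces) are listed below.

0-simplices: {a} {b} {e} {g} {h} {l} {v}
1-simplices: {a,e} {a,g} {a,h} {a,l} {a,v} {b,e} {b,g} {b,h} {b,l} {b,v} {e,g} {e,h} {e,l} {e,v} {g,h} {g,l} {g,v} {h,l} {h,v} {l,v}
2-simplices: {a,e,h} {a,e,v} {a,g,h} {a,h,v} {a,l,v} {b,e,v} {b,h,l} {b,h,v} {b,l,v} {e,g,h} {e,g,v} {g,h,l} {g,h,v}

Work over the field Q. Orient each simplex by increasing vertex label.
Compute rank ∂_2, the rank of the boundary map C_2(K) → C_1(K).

rank∂_2=12

n_0=7 n_1=20 n_2=13  [Q]
∂1: piv[ae,ag,ah,al,av,be] rk=6  ker:bg,bh,bl,bv,eg,eh,el,ev,gh,gl,gv,hl,hv,lv
∂2: piv[aeh,aev,agh,ahv,alv,bev,bhl,bhv,blv,egh,egv,ghl] rk=12  ker:ghv
rk∂_2=12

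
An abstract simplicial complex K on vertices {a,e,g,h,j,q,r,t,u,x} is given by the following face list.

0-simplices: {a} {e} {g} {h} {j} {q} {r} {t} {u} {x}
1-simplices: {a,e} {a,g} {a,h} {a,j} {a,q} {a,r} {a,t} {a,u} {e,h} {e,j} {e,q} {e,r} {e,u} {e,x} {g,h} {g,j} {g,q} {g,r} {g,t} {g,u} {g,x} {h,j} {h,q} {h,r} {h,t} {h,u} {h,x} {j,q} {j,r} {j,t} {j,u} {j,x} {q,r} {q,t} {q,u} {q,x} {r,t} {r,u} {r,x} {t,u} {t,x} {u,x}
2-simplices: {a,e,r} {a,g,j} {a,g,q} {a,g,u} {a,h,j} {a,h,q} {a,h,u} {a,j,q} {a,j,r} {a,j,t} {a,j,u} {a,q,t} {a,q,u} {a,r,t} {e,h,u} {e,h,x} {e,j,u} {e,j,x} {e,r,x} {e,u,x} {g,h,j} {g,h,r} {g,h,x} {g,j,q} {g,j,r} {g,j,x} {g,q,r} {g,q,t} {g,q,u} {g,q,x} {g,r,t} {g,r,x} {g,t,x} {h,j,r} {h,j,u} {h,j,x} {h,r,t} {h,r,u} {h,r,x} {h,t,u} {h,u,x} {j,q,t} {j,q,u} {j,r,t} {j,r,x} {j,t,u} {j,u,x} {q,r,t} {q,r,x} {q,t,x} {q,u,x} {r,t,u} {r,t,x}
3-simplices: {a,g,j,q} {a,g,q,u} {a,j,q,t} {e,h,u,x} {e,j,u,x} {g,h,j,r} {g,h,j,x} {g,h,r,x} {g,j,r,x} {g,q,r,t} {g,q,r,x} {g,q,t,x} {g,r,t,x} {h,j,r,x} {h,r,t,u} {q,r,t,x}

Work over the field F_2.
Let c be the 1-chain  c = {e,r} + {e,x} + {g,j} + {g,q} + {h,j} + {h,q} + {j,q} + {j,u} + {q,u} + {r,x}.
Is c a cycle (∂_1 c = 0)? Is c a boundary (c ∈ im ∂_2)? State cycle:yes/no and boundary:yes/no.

cycle:yes boundary:yes

n_0=10 n_1=42 n_2=53 n_3=16  [Z2]
∂1: piv[ae,ag,ah,aj,aq,ar,at,au,ex] rk=9  ker:eh,ej,eq,er,eu,gh,gj,gq,gr,gt,gu,gx,hj,hq,hr,ht,hu,hx,jq,jr,jt,ju,jx,qr,qt,qu,qx,rt,ru,rx,tu,tx,ux
∂2: piv[aer,agj,agq,agu,ahj,ahq,ahu,ajq,ajr,ajt,aju,aqt,aqu,art,ehu,ehx,eju,ejx,erx,eux,ghj,ghr,ghx,gjr,gqr,gqt,gqx,grx,gtx,hrt,hru,htu] rk=32  ker:gjq,gjx,gqu,grt,hjr,hju,hjx,hrx,hux,jqt,jqu,jrt,jrx,jtu,jux,qrt,qrx,qtx,qux,rtu,rtx
∂3: piv[agjq,agqu,ajqt,ehux,ejux,ghjr,ghjx,ghrx,gjrx,gqrt,gqrx,gqtx,grtx,hrtu] rk=14  ker:hjrx,qrtx
∂1c = 0
c vs im∂2: reduces to 0 ⇒ boundary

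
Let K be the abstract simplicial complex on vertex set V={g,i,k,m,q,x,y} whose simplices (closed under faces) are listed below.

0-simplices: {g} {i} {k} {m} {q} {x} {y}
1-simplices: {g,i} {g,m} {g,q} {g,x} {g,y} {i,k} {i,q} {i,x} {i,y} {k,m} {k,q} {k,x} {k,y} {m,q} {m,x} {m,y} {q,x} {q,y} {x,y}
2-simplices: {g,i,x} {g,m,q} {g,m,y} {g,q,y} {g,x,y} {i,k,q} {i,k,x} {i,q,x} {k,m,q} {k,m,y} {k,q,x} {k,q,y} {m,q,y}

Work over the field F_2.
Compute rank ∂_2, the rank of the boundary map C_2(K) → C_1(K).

n_0=7 n_1=19 n_2=13  [Z2]
∂1: piv[gi,gm,gq,gx,gy,ik] rk=6  ker:iq,ix,iy,km,kq,kx,ky,mq,mx,my,qx,qy,xy
∂2: piv[gix,gmq,gmy,gqy,gxy,ikq,ikx,iqx,kmq,kmy] rk=10  ker:kqx,kqy,mqy
rk∂_2=10

rank∂_2=10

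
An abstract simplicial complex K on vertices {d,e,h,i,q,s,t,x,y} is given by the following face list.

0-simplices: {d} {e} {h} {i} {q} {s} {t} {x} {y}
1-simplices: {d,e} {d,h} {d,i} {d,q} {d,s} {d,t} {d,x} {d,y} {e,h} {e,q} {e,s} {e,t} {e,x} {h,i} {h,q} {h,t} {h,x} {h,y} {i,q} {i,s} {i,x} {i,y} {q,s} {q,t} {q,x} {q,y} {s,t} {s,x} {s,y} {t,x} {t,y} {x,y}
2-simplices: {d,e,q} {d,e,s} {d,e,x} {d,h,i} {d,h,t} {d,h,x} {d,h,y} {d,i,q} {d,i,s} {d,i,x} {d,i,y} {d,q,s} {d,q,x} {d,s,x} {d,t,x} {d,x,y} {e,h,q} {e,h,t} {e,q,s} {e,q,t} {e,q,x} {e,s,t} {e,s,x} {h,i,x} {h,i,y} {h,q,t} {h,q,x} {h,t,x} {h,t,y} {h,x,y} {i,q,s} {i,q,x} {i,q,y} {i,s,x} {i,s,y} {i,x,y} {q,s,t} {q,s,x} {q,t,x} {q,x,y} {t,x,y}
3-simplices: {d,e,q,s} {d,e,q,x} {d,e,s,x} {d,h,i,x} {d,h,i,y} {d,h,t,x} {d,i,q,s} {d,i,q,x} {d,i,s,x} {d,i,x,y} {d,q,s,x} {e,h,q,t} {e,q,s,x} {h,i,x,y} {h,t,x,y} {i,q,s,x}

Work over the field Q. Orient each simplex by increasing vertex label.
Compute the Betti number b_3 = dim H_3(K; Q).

n_0=9 n_1=32 n_2=41 n_3=16  [Q]
∂1: piv[de,dh,di,dq,ds,dt,dx,dy] rk=8  ker:eh,eq,es,et,ex,hi,hq,ht,hx,hy,iq,is,ix,iy,qs,qt,qx,qy,st,sx,sy,tx,ty,xy
∂2: piv[deq,des,dex,dhi,dht,dhx,dhy,diq,dis,dix,diy,dqs,dqx,dsx,dtx,dxy,ehq,eht,eqt,est,hqx,hty,iqy,isy] rk=24  ker:eqs,eqx,esx,hix,hiy,hqt,htx,hxy,iqs,iqx,isx,ixy,qst,qsx,qtx,qxy,txy
∂3: piv[deqs,deqx,desx,dhix,dhiy,dhtx,diqs,diqx,disx,dixy,dqsx,ehqt,hixy,htxy] rk=14  ker:eqsx,iqsx
b_3=(16−14)−0=2

b_3=2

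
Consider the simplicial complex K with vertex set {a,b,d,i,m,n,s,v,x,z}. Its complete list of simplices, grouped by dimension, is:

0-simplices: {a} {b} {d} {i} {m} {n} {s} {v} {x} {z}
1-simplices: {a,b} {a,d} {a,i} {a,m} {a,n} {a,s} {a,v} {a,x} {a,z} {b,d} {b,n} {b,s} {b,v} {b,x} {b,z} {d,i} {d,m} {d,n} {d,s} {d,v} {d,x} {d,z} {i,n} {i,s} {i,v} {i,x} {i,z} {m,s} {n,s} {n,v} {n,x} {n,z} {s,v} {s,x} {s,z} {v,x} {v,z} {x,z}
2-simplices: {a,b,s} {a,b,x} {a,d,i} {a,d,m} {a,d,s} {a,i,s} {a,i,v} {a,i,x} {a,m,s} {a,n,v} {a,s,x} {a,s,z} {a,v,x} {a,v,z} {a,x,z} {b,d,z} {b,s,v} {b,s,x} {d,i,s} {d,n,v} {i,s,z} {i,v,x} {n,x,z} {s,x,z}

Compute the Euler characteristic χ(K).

χ(K)=-4

n_0=10 n_1=38 n_2=24
χ=+10−38+24=-4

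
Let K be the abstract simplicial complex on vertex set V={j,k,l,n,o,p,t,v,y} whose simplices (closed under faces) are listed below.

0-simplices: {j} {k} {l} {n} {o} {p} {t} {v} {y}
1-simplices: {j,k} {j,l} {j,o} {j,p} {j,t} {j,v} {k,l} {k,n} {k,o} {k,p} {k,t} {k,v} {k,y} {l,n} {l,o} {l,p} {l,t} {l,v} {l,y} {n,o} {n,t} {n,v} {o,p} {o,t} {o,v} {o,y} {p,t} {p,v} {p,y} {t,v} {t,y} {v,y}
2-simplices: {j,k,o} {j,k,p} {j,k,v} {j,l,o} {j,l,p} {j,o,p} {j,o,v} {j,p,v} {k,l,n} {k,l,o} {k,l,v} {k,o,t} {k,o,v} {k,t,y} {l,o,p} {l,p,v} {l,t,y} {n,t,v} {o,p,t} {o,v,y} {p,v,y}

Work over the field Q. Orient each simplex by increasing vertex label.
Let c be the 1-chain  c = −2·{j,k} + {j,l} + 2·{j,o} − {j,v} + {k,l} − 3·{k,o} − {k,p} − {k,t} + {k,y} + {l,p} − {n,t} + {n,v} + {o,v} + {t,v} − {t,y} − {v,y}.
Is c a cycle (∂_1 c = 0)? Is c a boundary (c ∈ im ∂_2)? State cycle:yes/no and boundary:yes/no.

cycle:no boundary:no

n_0=9 n_1=32 n_2=21  [Q]
∂1: piv[jk,jl,jo,jp,jt,jv,kn,ky] rk=8  ker:kl,ko,kp,kt,kv,ln,lo,lp,lt,lv,ly,no,nt,nv,op,ot,ov,oy,pt,pv,py,tv,ty,vy
∂2: piv[jko,jkp,jkv,jlo,jlp,jop,jov,jpv,kln,klo,klv,kot,kty,lty,ntv,opt,ovy,pvy] rk=18  ker:kov,lop,lpv
∂1c = {k} + {l} − 2·{o} − 2·{t} + 3·{v} − {y}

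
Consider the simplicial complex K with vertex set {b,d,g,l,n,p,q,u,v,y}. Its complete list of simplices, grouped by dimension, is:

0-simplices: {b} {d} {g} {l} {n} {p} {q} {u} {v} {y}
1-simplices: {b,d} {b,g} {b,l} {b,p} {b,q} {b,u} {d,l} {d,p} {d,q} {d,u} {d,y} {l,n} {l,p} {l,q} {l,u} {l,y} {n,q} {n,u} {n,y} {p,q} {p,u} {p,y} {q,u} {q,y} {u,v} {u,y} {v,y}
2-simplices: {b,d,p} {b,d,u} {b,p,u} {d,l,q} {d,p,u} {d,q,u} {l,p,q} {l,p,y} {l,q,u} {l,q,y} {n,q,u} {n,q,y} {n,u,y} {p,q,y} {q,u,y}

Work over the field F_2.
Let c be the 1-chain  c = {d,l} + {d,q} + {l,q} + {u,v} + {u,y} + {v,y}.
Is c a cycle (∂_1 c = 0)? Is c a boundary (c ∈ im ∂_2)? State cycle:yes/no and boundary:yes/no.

cycle:yes boundary:no

n_0=10 n_1=27 n_2=15  [Z2]
∂1: piv[bd,bg,bl,bp,bq,bu,dy,ln,uv] rk=9  ker:dl,dp,dq,du,lp,lq,lu,ly,nq,nu,ny,pq,pu,py,qu,qy,uy,vy
∂2: piv[bdp,bdu,bpu,dlq,dqu,lpq,lpy,lqu,lqy,nqu,nqy,nuy] rk=12  ker:dpu,pqy,quy
∂1c = 0
c vs im∂2: residual ≠ 0 ⇒ not boundary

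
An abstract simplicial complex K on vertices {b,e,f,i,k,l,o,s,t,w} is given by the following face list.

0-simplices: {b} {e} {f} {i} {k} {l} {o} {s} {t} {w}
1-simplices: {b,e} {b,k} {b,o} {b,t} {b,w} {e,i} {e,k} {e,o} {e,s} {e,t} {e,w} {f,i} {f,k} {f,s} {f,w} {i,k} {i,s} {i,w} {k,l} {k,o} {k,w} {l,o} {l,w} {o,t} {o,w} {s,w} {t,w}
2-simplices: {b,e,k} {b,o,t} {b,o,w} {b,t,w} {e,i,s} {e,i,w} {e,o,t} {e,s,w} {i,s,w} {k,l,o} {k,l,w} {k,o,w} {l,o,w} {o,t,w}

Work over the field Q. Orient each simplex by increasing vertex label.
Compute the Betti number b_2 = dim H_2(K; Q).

b_2=3

n_0=10 n_1=27 n_2=14  [Q]
∂1: piv[be,bk,bo,bt,bw,ei,es,fi,kl] rk=9  ker:ek,eo,et,ew,fk,fs,fw,ik,is,iw,ko,kw,lo,lw,ot,ow,sw,tw
∂2: piv[bek,bot,bow,btw,eis,eiw,eot,esw,klo,klw,kow] rk=11  ker:isw,low,otw
b_2=(14−11)−0=3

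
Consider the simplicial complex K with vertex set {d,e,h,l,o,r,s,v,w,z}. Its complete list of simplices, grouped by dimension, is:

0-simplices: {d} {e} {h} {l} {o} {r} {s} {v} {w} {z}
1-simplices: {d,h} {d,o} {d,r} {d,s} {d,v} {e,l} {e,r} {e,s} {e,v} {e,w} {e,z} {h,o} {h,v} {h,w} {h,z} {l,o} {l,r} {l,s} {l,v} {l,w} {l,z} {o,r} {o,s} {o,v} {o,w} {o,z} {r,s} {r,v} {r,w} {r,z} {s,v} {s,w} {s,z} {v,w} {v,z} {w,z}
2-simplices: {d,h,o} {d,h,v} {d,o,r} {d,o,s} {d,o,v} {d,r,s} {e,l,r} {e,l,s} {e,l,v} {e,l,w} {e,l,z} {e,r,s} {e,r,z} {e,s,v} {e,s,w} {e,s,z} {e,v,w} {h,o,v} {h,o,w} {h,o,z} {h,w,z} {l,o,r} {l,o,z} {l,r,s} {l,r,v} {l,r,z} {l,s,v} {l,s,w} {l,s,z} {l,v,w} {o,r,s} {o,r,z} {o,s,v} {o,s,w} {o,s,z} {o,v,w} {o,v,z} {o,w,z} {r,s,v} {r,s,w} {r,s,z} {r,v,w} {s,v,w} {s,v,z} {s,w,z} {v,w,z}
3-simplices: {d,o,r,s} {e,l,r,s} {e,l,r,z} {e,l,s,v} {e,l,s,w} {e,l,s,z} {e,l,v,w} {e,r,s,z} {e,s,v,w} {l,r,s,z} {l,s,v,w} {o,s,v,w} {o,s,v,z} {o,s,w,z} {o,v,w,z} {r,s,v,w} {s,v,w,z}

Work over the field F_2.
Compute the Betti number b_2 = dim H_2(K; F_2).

b_2=5

n_0=10 n_1=36 n_2=46 n_3=17  [Z2]
∂1: piv[dh,do,dr,ds,dv,el,er,ew,ez] rk=9  ker:es,ev,ho,hv,hw,hz,lo,lr,ls,lv,lw,lz,or,os,ov,ow,oz,rs,rv,rw,rz,sv,sw,sz,vw,vz,wz
∂2: piv[dho,dhv,dor,dos,dov,drs,elr,els,elv,elw,elz,ers,erz,esv,esw,esz,evw,how,hoz,hwz,lor,loz,lrv,osv,osw,ovz,rsw] rk=27  ker:hov,lrs,lrz,lsv,lsw,lsz,lvw,ors,orz,osz,ovw,owz,rsv,rsz,rvw,svw,svz,swz,vwz
∂3: piv[dors,elrs,elrz,elsv,elsw,elsz,elvw,ersz,esvw,osvw,osvz,oswz,ovwz,rsvw] rk=14  ker:lrsz,lsvw,svwz
b_2=(46−27)−14=5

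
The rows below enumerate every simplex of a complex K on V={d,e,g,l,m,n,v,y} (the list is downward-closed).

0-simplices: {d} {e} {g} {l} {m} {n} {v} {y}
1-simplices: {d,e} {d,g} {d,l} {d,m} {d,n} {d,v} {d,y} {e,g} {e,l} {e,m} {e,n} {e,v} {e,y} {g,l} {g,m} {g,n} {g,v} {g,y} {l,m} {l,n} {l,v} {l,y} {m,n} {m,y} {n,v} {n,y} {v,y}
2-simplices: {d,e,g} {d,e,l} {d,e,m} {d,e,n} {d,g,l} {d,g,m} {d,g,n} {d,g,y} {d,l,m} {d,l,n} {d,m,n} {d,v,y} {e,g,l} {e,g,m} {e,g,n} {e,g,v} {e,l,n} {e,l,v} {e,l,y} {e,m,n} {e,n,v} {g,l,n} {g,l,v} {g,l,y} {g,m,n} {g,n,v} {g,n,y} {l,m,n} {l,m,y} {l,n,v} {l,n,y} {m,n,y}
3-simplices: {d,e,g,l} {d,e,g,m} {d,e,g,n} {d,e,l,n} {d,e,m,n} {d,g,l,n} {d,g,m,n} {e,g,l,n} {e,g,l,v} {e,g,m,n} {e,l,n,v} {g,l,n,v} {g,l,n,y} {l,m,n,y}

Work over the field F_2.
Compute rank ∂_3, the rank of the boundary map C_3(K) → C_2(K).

rank∂_3=12

n_0=8 n_1=27 n_2=32 n_3=14  [Z2]
∂1: piv[de,dg,dl,dm,dn,dv,dy] rk=7  ker:eg,el,em,en,ev,ey,gl,gm,gn,gv,gy,lm,ln,lv,ly,mn,my,nv,ny,vy
∂2: piv[deg,del,dem,den,dgl,dgm,dgn,dgy,dlm,dln,dmn,dvy,egv,elv,ely,env,gly,gny,lmy] rk=19  ker:egl,egm,egn,eln,emn,gln,glv,gmn,gnv,lmn,lnv,lny,mny
∂3: piv[degl,degm,degn,deln,demn,dgln,dgmn,eglv,elnv,glnv,glny,lmny] rk=12  ker:egln,egmn
rk∂_3=12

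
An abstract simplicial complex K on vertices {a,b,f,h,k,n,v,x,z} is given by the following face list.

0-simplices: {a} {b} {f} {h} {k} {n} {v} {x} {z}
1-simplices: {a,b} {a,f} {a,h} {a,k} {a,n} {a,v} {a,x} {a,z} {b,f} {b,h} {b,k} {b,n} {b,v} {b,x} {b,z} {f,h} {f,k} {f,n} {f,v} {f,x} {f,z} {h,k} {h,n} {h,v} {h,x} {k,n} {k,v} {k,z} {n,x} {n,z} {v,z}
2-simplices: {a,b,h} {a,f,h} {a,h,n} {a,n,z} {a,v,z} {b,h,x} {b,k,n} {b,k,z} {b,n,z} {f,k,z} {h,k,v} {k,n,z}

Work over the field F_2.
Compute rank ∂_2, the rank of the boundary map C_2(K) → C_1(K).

rank∂_2=11

n_0=9 n_1=31 n_2=12  [Z2]
∂1: piv[ab,af,ah,ak,an,av,ax,az] rk=8  ker:bf,bh,bk,bn,bv,bx,bz,fh,fk,fn,fv,fx,fz,hk,hn,hv,hx,kn,kv,kz,nx,nz,vz
∂2: piv[abh,afh,ahn,anz,avz,bhx,bkn,bkz,bnz,fkz,hkv] rk=11  ker:knz
rk∂_2=11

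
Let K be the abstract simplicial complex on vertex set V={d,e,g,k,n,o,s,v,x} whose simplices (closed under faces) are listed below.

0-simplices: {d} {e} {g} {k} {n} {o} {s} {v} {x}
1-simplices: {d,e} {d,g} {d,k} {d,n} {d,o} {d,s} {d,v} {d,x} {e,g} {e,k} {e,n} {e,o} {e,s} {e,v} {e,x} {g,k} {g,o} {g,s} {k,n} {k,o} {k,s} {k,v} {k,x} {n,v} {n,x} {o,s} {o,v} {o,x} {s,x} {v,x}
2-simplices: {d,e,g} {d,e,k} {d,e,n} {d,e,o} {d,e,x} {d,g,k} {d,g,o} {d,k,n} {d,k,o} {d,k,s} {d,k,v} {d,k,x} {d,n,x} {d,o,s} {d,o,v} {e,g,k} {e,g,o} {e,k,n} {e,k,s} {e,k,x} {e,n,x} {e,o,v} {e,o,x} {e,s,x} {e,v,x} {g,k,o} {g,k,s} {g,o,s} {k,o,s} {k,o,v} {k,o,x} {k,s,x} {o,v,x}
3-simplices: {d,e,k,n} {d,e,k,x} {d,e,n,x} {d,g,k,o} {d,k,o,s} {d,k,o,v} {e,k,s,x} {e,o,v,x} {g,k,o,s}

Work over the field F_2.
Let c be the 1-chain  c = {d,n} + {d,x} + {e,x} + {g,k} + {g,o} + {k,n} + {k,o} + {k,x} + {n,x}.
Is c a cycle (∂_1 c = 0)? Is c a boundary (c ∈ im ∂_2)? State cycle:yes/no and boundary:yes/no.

cycle:no boundary:no

n_0=9 n_1=30 n_2=33 n_3=9  [Z2]
∂1: piv[de,dg,dk,dn,do,ds,dv,dx] rk=8  ker:eg,ek,en,eo,es,ev,ex,gk,go,gs,kn,ko,ks,kv,kx,nv,nx,os,ov,ox,sx,vx
∂2: piv[deg,dek,den,deo,dex,dgk,dgo,dkn,dko,dks,dkv,dkx,dnx,dos,dov,eks,eov,eox,esx,evx,gks] rk=21  ker:egk,ego,ekn,ekx,enx,gko,gos,kos,kov,kox,ksx,ovx
∂3: piv[dekn,dekx,denx,dgko,dkos,dkov,eksx,eovx,gkos] rk=9
∂1c = {e} + {n}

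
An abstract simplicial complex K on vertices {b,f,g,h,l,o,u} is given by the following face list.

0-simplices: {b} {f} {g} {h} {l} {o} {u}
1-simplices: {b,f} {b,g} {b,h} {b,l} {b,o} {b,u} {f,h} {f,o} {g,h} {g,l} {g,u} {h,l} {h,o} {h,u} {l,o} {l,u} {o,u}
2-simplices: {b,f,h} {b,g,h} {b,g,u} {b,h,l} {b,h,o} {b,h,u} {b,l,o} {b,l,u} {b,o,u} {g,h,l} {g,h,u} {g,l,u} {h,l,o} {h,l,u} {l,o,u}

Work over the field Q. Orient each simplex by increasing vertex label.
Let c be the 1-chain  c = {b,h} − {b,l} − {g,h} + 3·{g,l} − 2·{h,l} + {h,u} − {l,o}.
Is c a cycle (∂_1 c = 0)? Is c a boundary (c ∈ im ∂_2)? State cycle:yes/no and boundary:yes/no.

n_0=7 n_1=17 n_2=15  [Q]
∂1: piv[bf,bg,bh,bl,bo,bu] rk=6  ker:fh,fo,gh,gl,gu,hl,ho,hu,lo,lu,ou
∂2: piv[bfh,bgh,bgu,bhl,bho,bhu,blo,blu,bou,ghl] rk=10  ker:ghu,glu,hlo,hlu,lou
∂1c = −2·{g} + {h} + {l} − {o} + {u}

cycle:no boundary:no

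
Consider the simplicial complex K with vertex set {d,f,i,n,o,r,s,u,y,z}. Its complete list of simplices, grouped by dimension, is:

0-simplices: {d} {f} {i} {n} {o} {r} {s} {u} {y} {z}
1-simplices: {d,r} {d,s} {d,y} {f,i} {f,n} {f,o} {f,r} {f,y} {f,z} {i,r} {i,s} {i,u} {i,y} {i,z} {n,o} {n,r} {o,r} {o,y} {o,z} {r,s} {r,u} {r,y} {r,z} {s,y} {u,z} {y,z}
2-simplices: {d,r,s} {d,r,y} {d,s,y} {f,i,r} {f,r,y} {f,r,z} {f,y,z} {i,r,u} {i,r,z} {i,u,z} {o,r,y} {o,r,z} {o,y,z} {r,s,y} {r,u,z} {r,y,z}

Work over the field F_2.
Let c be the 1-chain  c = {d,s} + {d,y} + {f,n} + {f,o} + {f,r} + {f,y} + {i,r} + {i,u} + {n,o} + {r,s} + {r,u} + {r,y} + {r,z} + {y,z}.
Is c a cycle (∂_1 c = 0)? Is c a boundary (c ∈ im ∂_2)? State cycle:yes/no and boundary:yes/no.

n_0=10 n_1=26 n_2=16  [Z2]
∂1: piv[dr,ds,dy,fi,fn,fo,fr,fz,iu] rk=9  ker:fy,ir,is,iy,iz,no,nr,or,oy,oz,rs,ru,ry,rz,sy,uz,yz
∂2: piv[drs,dry,dsy,fir,fry,frz,fyz,iru,irz,iuz,ory,orz] rk=12  ker:oyz,rsy,ruz,ryz
∂1c = 0
c vs im∂2: residual ≠ 0 ⇒ not boundary

cycle:yes boundary:no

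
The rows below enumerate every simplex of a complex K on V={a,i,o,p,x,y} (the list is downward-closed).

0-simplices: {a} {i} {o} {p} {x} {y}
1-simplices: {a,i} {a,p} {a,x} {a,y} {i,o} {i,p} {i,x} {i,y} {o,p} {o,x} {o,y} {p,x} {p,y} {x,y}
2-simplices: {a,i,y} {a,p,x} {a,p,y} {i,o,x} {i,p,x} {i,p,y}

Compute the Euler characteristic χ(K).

χ(K)=-2

n_0=6 n_1=14 n_2=6
χ=+6−14+6=-2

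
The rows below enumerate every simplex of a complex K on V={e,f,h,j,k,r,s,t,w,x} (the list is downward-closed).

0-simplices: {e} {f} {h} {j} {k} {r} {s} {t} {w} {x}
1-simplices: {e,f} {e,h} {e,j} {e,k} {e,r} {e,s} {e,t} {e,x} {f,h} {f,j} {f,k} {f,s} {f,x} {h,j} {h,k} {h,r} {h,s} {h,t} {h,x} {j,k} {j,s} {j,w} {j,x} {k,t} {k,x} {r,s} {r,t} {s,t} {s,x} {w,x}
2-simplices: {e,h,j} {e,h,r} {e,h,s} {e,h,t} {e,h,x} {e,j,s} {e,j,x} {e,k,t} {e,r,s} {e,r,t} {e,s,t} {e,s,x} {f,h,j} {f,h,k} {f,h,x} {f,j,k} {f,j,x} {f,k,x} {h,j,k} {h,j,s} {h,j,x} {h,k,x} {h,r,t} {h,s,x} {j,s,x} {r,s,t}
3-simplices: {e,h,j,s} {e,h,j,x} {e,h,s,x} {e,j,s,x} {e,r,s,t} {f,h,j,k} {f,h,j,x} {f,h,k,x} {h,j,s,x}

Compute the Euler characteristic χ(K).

n_0=10 n_1=30 n_2=26 n_3=9
χ=+10−30+26−9=-3

χ(K)=-3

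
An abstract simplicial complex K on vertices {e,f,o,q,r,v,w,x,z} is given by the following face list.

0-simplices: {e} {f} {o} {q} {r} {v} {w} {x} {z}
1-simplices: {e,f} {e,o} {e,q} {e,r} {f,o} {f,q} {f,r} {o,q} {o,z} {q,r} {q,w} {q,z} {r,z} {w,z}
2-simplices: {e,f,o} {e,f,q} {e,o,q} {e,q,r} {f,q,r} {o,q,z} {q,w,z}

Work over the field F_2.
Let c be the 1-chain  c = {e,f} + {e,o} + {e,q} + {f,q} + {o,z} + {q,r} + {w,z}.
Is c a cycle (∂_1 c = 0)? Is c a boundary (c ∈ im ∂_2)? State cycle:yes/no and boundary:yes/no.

cycle:no boundary:no

n_0=9 n_1=14 n_2=7  [Z2]
∂1: piv[ef,eo,eq,er,oz,qw] rk=6  ker:fo,fq,fr,oq,qr,qz,rz,wz
∂2: piv[efo,efq,eoq,eqr,fqr,oqz,qwz] rk=7
∂1c = {e} + {q} + {r} + {w}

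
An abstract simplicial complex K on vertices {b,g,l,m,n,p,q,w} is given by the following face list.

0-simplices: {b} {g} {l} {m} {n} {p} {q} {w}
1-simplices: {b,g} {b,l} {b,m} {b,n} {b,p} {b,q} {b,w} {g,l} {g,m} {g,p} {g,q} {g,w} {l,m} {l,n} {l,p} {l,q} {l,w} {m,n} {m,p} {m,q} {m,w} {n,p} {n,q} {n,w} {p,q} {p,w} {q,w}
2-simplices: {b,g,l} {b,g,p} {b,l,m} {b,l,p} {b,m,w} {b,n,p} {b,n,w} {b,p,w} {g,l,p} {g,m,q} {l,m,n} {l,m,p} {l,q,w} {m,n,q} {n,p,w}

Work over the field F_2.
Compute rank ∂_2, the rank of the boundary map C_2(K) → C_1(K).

n_0=8 n_1=27 n_2=15  [Z2]
∂1: piv[bg,bl,bm,bn,bp,bq,bw] rk=7  ker:gl,gm,gp,gq,gw,lm,ln,lp,lq,lw,mn,mp,mq,mw,np,nq,nw,pq,pw,qw
∂2: piv[bgl,bgp,blm,blp,bmw,bnp,bnw,bpw,gmq,lmn,lmp,lqw,mnq] rk=13  ker:glp,npw
rk∂_2=13

rank∂_2=13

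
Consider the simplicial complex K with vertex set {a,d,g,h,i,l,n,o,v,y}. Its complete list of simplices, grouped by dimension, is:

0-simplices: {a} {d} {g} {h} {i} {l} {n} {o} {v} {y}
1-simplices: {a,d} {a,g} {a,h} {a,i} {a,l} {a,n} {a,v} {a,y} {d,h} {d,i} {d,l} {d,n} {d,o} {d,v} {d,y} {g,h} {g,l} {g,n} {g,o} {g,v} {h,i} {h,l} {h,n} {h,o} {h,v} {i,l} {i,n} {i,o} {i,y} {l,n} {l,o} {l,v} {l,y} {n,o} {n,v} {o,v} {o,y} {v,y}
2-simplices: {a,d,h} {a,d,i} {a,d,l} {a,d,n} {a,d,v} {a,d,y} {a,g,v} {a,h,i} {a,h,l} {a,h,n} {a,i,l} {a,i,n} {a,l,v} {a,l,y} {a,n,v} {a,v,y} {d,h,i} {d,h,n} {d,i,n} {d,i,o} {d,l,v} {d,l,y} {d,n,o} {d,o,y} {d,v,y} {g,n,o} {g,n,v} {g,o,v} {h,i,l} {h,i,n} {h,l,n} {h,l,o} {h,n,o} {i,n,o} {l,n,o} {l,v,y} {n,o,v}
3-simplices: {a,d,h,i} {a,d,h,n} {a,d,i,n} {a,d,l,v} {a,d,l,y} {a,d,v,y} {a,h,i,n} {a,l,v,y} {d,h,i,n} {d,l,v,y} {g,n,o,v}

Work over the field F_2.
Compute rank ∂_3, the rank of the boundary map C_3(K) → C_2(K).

n_0=10 n_1=38 n_2=37 n_3=11  [Z2]
∂1: piv[ad,ag,ah,ai,al,an,av,ay,do] rk=9  ker:dh,di,dl,dn,dv,dy,gh,gl,gn,go,gv,hi,hl,hn,ho,hv,il,in,io,iy,ln,lo,lv,ly,no,nv,ov,oy,vy
∂2: piv[adh,adi,adl,adn,adv,ady,agv,ahi,ahl,ahn,ail,ain,alv,aly,anv,avy,dio,dno,doy,gno,gnv,gov,hln,hlo,hno] rk=25  ker:dhi,dhn,din,dlv,dly,dvy,hil,hin,ino,lno,lvy,nov
∂3: piv[adhi,adhn,adin,adlv,adly,advy,ahin,alvy,gnov] rk=9  ker:dhin,dlvy
rk∂_3=9

rank∂_3=9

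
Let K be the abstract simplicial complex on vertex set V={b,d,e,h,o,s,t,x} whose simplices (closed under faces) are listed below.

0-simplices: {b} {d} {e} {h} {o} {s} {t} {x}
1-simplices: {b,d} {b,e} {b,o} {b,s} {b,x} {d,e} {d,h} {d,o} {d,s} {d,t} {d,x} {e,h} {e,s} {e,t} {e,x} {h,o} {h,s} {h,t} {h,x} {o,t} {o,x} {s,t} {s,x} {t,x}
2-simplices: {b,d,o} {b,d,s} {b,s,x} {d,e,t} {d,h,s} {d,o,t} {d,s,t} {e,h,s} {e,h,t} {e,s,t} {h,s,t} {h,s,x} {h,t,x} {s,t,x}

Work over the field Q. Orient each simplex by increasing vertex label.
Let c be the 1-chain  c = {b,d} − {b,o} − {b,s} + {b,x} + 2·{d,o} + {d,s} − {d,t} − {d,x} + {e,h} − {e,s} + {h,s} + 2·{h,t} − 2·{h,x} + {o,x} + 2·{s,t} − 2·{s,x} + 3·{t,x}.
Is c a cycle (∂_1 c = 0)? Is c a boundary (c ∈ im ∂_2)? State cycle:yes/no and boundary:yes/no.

n_0=8 n_1=24 n_2=14  [Q]
∂1: piv[bd,be,bo,bs,bx,dh,dt] rk=7  ker:de,do,ds,dx,eh,es,et,ex,ho,hs,ht,hx,ot,ox,st,sx,tx
∂2: piv[bdo,bds,bsx,det,dhs,dot,dst,ehs,eht,est,hsx,htx] rk=12  ker:hst,stx
∂1c = 0
c vs im∂2: residual ≠ 0 ⇒ not boundary

cycle:yes boundary:no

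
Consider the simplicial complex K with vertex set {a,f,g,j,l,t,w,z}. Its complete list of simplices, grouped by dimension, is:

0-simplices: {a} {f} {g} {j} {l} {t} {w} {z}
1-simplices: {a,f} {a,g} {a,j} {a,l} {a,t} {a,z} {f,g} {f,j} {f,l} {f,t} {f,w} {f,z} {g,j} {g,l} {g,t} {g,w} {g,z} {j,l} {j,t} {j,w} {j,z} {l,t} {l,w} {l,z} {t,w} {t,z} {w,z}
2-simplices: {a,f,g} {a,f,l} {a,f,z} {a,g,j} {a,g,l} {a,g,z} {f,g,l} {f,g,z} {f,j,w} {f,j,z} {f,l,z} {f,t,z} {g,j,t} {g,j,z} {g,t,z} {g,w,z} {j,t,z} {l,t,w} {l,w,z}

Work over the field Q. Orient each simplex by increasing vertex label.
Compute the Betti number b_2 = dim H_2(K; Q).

b_2=3

n_0=8 n_1=27 n_2=19  [Q]
∂1: piv[af,ag,aj,al,at,az,fw] rk=7  ker:fg,fj,fl,ft,fz,gj,gl,gt,gw,gz,jl,jt,jw,jz,lt,lw,lz,tw,tz,wz
∂2: piv[afg,afl,afz,agj,agl,agz,fjw,fjz,flz,ftz,gjt,gjz,gtz,gwz,ltw,lwz] rk=16  ker:fgl,fgz,jtz
b_2=(19−16)−0=3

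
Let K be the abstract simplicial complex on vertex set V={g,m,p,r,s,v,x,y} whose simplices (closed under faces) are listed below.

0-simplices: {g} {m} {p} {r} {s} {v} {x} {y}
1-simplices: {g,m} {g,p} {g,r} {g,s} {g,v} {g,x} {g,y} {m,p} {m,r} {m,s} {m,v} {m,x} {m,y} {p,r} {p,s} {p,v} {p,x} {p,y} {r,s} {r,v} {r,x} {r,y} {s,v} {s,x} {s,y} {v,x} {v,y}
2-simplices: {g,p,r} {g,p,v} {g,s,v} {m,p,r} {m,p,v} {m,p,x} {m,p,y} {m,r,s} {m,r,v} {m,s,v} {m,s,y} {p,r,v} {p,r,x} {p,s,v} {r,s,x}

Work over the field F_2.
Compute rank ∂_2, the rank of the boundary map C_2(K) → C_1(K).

n_0=8 n_1=27 n_2=15  [Z2]
∂1: piv[gm,gp,gr,gs,gv,gx,gy] rk=7  ker:mp,mr,ms,mv,mx,my,pr,ps,pv,px,py,rs,rv,rx,ry,sv,sx,sy,vx,vy
∂2: piv[gpr,gpv,gsv,mpr,mpv,mpx,mpy,mrs,mrv,msv,msy,prx,psv,rsx] rk=14  ker:prv
rk∂_2=14

rank∂_2=14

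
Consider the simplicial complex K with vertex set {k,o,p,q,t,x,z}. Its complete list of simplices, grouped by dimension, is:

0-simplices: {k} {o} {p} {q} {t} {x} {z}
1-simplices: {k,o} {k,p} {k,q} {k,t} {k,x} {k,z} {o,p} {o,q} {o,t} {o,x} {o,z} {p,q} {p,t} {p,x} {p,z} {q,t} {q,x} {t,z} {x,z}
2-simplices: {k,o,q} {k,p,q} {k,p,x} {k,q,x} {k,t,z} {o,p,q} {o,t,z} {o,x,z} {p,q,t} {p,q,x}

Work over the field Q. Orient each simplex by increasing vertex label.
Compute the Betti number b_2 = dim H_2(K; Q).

b_2=1

n_0=7 n_1=19 n_2=10  [Q]
∂1: piv[ko,kp,kq,kt,kx,kz] rk=6  ker:op,oq,ot,ox,oz,pq,pt,px,pz,qt,qx,tz,xz
∂2: piv[koq,kpq,kpx,kqx,ktz,opq,otz,oxz,pqt] rk=9  ker:pqx
b_2=(10−9)−0=1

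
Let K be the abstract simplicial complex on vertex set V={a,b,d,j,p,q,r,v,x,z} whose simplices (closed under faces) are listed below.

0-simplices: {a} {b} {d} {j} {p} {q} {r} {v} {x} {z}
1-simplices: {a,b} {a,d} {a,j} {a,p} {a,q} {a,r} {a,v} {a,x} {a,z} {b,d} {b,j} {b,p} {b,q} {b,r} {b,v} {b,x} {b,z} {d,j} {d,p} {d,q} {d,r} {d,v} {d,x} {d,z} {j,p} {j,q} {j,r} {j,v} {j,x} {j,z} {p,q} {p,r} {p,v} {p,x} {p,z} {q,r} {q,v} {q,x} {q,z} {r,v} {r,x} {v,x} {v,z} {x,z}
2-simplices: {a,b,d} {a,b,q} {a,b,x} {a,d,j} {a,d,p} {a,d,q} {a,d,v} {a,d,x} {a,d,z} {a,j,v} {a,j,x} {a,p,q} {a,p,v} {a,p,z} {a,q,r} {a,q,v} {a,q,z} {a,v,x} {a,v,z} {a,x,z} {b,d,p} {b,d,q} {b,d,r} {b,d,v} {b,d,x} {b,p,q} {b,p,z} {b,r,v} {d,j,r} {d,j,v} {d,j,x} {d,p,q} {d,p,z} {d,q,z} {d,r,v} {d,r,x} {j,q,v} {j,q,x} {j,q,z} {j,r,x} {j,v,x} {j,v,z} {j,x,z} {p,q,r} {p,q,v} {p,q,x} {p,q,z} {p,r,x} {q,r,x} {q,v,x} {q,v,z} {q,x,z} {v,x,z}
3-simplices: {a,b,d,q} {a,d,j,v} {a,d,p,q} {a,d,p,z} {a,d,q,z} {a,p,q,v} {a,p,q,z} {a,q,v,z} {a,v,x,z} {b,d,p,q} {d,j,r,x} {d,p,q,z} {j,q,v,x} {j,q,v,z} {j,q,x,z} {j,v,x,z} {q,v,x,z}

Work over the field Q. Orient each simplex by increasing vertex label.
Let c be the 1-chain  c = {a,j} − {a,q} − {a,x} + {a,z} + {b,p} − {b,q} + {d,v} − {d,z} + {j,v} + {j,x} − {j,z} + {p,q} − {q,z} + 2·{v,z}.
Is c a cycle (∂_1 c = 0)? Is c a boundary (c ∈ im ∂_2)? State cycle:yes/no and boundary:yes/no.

n_0=10 n_1=44 n_2=53 n_3=17  [Q]
∂1: piv[ab,ad,aj,ap,aq,ar,av,ax,az] rk=9  ker:bd,bj,bp,bq,br,bv,bx,bz,dj,dp,dq,dr,dv,dx,dz,jp,jq,jr,jv,jx,jz,pq,pr,pv,px,pz,qr,qv,qx,qz,rv,rx,vx,vz,xz
∂2: piv[abd,abq,abx,adj,adp,adq,adv,adx,adz,ajv,ajx,apq,apv,apz,aqr,aqv,aqz,avx,avz,axz,bdp,bdr,bdv,bpz,brv,djr,drx,jqv,jqx,jqz,pqr,pqx,prx] rk=33  ker:bdq,bdx,bpq,djv,djx,dpq,dpz,dqz,drv,jrx,jvx,jvz,jxz,pqv,pqz,qrx,qvx,qvz,qxz,vxz
∂3: piv[abdq,adjv,adpq,adpz,adqz,apqv,apqz,aqvz,avxz,bdpq,djrx,jqvx,jqvz,jqxz,jvxz] rk=15  ker:dpqz,qvxz
∂1c = 0
c vs im∂2: reduces to 0 ⇒ boundary

cycle:yes boundary:yes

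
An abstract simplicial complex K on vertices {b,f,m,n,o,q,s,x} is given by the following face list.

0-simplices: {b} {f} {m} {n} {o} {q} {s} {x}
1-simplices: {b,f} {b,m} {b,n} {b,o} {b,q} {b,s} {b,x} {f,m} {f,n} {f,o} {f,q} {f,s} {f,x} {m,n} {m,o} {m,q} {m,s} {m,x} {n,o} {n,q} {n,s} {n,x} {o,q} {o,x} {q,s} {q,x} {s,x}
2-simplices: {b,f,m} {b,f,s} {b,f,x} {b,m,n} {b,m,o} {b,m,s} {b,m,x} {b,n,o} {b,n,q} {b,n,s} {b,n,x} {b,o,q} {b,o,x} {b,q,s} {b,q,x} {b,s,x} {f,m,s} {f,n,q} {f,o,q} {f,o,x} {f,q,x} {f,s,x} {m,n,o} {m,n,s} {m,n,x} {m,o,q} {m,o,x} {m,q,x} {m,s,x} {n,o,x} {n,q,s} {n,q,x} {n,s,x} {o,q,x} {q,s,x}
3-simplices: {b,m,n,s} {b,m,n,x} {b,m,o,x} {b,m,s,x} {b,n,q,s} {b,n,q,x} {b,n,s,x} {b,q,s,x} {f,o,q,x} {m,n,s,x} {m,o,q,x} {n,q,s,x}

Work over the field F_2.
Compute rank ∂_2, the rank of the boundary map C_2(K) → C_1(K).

n_0=8 n_1=27 n_2=35 n_3=12  [Z2]
∂1: piv[bf,bm,bn,bo,bq,bs,bx] rk=7  ker:fm,fn,fo,fq,fs,fx,mn,mo,mq,ms,mx,no,nq,ns,nx,oq,ox,qs,qx,sx
∂2: piv[bfm,bfs,bfx,bmn,bmo,bms,bmx,bno,bnq,bns,bnx,boq,box,bqs,bqx,bsx,fnq,foq,fox,moq] rk=20  ker:fms,fqx,fsx,mno,mns,mnx,mox,mqx,msx,nox,nqs,nqx,nsx,oqx,qsx
∂3: piv[bmns,bmnx,bmox,bmsx,bnqs,bnqx,bnsx,bqsx,foqx,moqx] rk=10  ker:mnsx,nqsx
rk∂_2=20

rank∂_2=20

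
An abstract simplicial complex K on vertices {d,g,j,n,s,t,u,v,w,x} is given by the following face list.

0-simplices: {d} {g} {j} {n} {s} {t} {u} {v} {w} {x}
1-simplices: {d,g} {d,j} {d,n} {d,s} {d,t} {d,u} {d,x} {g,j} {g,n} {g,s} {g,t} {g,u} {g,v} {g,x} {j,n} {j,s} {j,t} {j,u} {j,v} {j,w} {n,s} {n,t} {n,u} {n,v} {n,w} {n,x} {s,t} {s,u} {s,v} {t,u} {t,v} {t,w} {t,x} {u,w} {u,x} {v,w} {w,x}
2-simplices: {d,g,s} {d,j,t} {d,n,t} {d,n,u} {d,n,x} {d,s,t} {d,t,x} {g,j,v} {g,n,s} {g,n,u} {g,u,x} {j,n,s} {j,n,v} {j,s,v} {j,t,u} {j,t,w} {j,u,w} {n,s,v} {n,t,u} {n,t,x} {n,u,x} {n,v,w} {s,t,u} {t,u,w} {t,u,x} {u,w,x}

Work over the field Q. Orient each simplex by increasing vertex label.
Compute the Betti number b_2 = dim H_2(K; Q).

b_2=4

n_0=10 n_1=37 n_2=26  [Q]
∂1: piv[dg,dj,dn,ds,dt,du,dx,gv,jw] rk=9  ker:gj,gn,gs,gt,gu,gx,jn,js,jt,ju,jv,ns,nt,nu,nv,nw,nx,st,su,sv,tu,tv,tw,tx,uw,ux,vw,wx
∂2: piv[dgs,djt,dnt,dnu,dnx,dst,dtx,gjv,gns,gnu,gux,jns,jnv,jsv,jtu,jtw,juw,ntu,nux,nvw,stu,uwx] rk=22  ker:nsv,ntx,tuw,tux
b_2=(26−22)−0=4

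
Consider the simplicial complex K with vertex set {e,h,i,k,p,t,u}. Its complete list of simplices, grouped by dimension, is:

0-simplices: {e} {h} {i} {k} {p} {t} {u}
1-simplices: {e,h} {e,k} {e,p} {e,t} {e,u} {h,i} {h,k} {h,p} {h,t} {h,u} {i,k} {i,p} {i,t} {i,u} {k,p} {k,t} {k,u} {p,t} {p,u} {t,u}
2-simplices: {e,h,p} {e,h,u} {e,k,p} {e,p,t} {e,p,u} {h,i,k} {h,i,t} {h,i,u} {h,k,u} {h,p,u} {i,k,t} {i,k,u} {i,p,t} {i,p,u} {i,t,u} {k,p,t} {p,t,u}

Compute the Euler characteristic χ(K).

n_0=7 n_1=20 n_2=17
χ=+7−20+17=4

χ(K)=4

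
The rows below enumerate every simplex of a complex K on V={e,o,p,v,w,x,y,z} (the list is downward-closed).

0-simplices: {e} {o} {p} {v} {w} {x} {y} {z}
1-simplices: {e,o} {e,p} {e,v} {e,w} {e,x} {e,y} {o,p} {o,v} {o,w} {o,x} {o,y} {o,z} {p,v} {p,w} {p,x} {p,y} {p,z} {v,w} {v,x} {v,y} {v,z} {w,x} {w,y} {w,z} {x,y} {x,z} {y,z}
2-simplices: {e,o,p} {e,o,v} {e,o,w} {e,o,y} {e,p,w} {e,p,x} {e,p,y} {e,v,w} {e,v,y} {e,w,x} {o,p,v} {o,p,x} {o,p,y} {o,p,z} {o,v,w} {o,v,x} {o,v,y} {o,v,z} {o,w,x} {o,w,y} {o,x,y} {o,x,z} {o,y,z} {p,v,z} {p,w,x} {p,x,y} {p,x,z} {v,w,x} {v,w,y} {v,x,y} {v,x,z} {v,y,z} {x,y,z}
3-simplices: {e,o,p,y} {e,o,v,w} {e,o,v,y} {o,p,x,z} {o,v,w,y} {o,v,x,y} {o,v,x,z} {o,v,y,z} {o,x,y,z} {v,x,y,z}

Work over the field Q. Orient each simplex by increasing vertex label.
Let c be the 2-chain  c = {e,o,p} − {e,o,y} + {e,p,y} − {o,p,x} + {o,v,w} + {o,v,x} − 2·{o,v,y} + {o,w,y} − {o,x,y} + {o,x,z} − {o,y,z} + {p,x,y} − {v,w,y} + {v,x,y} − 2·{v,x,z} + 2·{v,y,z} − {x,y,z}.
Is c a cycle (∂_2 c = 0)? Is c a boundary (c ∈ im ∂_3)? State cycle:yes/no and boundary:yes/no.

cycle:yes boundary:no

n_0=8 n_1=27 n_2=33 n_3=10  [Q]
∂1: piv[eo,ep,ev,ew,ex,ey,oz] rk=7  ker:op,ov,ow,ox,oy,pv,pw,px,py,pz,vw,vx,vy,vz,wx,wy,wz,xy,xz,yz
∂2: piv[eop,eov,eow,eoy,epw,epx,epy,evw,evy,ewx,opv,opx,opz,ovx,ovz,owy,oxy,oxz,oyz] rk=19  ker:opy,ovw,ovy,owx,pvz,pwx,pxy,pxz,vwx,vwy,vxy,vxz,vyz,xyz
∂3: piv[eopy,eovw,eovy,opxz,ovwy,ovxy,ovxz,ovyz,oxyz] rk=9  ker:vxyz
∂2c = 0
c vs im∂3: residual ≠ 0 ⇒ not boundary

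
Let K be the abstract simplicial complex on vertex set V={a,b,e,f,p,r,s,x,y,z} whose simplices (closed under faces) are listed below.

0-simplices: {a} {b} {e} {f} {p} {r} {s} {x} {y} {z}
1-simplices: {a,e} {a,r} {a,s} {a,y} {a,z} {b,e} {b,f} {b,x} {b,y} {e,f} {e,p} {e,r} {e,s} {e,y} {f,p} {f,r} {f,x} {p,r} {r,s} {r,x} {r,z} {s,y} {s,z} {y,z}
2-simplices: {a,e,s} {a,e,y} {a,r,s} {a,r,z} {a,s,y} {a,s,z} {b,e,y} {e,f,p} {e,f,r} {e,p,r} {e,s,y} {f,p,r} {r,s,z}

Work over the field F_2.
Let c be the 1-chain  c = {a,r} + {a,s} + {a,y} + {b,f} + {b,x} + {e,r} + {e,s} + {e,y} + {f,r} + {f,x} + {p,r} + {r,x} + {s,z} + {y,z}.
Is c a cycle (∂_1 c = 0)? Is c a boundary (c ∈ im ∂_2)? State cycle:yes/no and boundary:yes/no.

n_0=10 n_1=24 n_2=13  [Z2]
∂1: piv[ae,ar,as,ay,az,be,bf,bx,ep] rk=9  ker:by,ef,er,es,ey,fp,fr,fx,pr,rs,rx,rz,sy,sz,yz
∂2: piv[aes,aey,ars,arz,asy,asz,bey,efp,efr,epr] rk=10  ker:esy,fpr,rsz
∂1c = {a} + {e} + {f} + {p} + {r} + {s} + {x} + {y}

cycle:no boundary:no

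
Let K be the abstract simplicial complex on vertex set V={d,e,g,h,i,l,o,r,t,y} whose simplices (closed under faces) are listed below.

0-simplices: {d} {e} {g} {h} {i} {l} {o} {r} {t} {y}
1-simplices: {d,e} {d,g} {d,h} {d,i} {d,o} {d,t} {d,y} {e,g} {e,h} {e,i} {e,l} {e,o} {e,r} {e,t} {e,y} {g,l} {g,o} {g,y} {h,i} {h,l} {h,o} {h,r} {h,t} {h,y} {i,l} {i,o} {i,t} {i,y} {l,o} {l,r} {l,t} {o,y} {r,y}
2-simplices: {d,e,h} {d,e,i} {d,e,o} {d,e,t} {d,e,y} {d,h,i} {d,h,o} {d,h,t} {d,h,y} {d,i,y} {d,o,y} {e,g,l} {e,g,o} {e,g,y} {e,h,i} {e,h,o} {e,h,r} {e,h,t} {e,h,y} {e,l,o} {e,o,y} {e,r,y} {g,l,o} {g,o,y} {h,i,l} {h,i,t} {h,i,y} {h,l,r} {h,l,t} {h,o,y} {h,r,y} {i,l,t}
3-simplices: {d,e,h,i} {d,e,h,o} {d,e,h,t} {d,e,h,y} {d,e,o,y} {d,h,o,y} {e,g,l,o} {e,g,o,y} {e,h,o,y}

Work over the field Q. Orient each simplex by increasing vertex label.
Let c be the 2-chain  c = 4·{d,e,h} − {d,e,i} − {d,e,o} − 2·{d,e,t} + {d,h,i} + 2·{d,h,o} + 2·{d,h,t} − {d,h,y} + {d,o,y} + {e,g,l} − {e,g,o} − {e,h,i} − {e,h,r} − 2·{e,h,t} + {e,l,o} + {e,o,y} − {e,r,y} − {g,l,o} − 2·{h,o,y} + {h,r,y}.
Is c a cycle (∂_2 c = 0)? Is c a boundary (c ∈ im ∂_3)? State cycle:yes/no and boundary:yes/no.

n_0=10 n_1=33 n_2=32 n_3=9  [Q]
∂1: piv[de,dg,dh,di,do,dt,dy,el,er] rk=9  ker:eg,eh,ei,eo,et,ey,gl,go,gy,hi,hl,ho,hr,ht,hy,il,io,it,iy,lo,lr,lt,oy,ry
∂2: piv[deh,dei,deo,det,dey,dhi,dho,dht,dhy,diy,doy,egl,ego,egy,ehr,elo,ery,hil,hit,hlr,hlt] rk=21  ker:ehi,eho,eht,ehy,eoy,glo,goy,hiy,hoy,hry,ilt
∂3: piv[dehi,deho,deht,dehy,deoy,dhoy,eglo,egoy] rk=8  ker:ehoy
∂2c = 0
c vs im∂3: residual ≠ 0 ⇒ not boundary

cycle:yes boundary:no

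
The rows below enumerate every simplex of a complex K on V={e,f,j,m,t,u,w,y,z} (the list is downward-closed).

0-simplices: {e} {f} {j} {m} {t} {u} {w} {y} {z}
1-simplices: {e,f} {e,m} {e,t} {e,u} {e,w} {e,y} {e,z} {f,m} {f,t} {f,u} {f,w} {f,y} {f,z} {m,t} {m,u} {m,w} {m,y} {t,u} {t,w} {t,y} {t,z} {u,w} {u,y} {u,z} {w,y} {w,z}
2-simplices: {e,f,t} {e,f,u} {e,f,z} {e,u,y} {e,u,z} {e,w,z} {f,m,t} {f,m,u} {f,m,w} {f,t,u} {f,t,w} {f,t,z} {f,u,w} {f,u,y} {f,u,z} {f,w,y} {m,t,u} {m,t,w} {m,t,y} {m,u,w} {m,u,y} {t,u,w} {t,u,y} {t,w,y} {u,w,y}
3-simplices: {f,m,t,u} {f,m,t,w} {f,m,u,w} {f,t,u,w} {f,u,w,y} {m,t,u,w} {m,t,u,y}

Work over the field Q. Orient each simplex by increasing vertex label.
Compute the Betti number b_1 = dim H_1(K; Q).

n_0=9 n_1=26 n_2=25 n_3=7  [Q]
∂1: piv[ef,em,et,eu,ew,ey,ez] rk=7  ker:fm,ft,fu,fw,fy,fz,mt,mu,mw,my,tu,tw,ty,tz,uw,uy,uz,wy,wz
∂2: piv[eft,efu,efz,euy,euz,ewz,fmt,fmu,fmw,ftu,ftw,ftz,fuw,fuy,fwy,mty,muy] rk=17  ker:fuz,mtu,mtw,muw,tuw,tuy,twy,uwy
∂3: piv[fmtu,fmtw,fmuw,ftuw,fuwy,mtuy] rk=6  ker:mtuw
b_1=(26−7)−17=2

b_1=2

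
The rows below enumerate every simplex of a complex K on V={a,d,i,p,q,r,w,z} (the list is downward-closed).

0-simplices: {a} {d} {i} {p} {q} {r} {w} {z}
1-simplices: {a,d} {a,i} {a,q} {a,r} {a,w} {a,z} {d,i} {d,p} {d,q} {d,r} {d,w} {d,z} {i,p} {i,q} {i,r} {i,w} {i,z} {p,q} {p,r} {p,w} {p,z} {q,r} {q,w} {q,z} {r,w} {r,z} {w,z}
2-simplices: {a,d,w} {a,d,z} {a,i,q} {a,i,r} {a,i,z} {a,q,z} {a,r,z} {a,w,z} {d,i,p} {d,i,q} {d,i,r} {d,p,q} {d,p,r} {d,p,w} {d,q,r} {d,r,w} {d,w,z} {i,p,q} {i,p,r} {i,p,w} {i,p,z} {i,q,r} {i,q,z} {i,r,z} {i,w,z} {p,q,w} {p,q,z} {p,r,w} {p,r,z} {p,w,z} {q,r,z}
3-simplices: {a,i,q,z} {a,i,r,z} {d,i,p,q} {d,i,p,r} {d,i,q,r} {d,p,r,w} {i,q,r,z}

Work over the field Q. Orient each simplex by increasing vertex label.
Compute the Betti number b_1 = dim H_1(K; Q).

n_0=8 n_1=27 n_2=31 n_3=7  [Q]
∂1: piv[ad,ai,aq,ar,aw,az,dp] rk=7  ker:di,dq,dr,dw,dz,ip,iq,ir,iw,iz,pq,pr,pw,pz,qr,qw,qz,rw,rz,wz
∂2: piv[adw,adz,aiq,air,aiz,aqz,arz,awz,dip,diq,dir,dpq,dpr,dpw,dqr,drw,ipw,ipz,iwz,pqw] rk=20  ker:dwz,ipq,ipr,iqr,iqz,irz,pqz,prw,prz,pwz,qrz
∂3: piv[aiqz,airz,dipq,dipr,diqr,dprw,iqrz] rk=7
b_1=(27−7)−20=0

b_1=0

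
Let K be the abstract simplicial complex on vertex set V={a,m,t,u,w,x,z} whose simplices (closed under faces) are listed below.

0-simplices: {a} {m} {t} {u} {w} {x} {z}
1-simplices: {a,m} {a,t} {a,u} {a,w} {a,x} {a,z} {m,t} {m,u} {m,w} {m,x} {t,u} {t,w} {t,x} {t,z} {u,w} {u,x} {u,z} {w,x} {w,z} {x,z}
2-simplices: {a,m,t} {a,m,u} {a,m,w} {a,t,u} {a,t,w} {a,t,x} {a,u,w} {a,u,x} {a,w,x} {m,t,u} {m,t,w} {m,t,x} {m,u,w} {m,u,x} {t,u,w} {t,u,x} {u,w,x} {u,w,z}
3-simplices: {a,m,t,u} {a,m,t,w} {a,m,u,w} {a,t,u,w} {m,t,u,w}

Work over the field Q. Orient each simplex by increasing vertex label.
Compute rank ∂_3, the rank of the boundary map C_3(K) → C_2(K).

n_0=7 n_1=20 n_2=18 n_3=5  [Q]
∂1: piv[am,at,au,aw,ax,az] rk=6  ker:mt,mu,mw,mx,tu,tw,tx,tz,uw,ux,uz,wx,wz,xz
∂2: piv[amt,amu,amw,atu,atw,atx,auw,aux,awx,mtx,uwz] rk=11  ker:mtu,mtw,muw,mux,tuw,tux,uwx
∂3: piv[amtu,amtw,amuw,atuw] rk=4  ker:mtuw
rk∂_3=4

rank∂_3=4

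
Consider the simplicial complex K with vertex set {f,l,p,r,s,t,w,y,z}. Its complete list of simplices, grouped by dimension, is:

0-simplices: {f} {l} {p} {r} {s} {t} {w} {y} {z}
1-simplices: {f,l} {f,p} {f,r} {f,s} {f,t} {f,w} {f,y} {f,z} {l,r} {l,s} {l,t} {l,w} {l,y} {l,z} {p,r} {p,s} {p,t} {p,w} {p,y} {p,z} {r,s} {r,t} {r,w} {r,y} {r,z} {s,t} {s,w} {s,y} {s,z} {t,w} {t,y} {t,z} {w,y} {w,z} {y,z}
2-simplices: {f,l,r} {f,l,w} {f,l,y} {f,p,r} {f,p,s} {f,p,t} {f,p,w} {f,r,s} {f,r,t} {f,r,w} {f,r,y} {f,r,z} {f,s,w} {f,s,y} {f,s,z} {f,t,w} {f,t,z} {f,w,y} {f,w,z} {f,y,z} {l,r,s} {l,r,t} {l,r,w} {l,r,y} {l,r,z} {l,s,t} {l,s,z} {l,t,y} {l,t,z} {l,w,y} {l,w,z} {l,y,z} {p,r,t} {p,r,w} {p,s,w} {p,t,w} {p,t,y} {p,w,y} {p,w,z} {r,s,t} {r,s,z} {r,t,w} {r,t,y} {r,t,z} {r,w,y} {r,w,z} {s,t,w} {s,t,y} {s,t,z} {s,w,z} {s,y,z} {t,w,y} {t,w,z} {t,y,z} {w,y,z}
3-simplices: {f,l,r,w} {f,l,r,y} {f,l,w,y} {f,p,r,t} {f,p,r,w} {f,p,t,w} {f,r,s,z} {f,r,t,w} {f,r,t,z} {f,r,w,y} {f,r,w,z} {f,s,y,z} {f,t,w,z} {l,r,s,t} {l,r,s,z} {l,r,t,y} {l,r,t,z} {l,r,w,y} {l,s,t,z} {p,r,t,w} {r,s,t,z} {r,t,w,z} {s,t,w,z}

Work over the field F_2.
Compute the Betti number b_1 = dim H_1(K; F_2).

n_0=9 n_1=35 n_2=55 n_3=23  [Z2]
∂1: piv[fl,fp,fr,fs,ft,fw,fy,fz] rk=8  ker:lr,ls,lt,lw,ly,lz,pr,ps,pt,pw,py,pz,rs,rt,rw,ry,rz,st,sw,sy,sz,tw,ty,tz,wy,wz,yz
∂2: piv[flr,flw,fly,fpr,fps,fpt,fpw,frs,frt,frw,fry,frz,fsw,fsy,fsz,ftw,ftz,fwy,fwz,fyz,lrs,lrt,lrz,lst,lty,pty,pwz] rk=27  ker:lrw,lry,lsz,ltz,lwy,lwz,lyz,prt,prw,psw,ptw,pwy,rst,rsz,rtw,rty,rtz,rwy,rwz,stw,sty,stz,swz,syz,twy,twz,tyz,wyz
∂3: piv[flrw,flry,flwy,fprt,fprw,fptw,frsz,frtw,frtz,frwy,frwz,fsyz,ftwz,lrst,lrsz,lrty,lrtz,lstz,stwz] rk=19  ker:lrwy,prtw,rstz,rtwz
b_1=(35−8)−27=0

b_1=0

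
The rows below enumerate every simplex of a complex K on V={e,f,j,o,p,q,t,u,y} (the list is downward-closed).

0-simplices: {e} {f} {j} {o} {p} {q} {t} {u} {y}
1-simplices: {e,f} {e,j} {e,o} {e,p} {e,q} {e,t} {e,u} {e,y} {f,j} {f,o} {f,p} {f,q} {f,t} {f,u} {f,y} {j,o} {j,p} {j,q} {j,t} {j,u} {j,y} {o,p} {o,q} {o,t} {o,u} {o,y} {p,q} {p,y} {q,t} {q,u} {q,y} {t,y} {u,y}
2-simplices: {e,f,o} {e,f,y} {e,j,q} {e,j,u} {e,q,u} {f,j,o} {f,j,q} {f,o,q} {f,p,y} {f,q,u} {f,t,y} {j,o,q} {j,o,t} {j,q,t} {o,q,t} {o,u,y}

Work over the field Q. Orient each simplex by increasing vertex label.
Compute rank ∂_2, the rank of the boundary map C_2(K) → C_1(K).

n_0=9 n_1=33 n_2=16  [Q]
∂1: piv[ef,ej,eo,ep,eq,et,eu,ey] rk=8  ker:fj,fo,fp,fq,ft,fu,fy,jo,jp,jq,jt,ju,jy,op,oq,ot,ou,oy,pq,py,qt,qu,qy,ty,uy
∂2: piv[efo,efy,ejq,eju,equ,fjo,fjq,foq,fpy,fqu,fty,jot,jqt,ouy] rk=14  ker:joq,oqt
rk∂_2=14

rank∂_2=14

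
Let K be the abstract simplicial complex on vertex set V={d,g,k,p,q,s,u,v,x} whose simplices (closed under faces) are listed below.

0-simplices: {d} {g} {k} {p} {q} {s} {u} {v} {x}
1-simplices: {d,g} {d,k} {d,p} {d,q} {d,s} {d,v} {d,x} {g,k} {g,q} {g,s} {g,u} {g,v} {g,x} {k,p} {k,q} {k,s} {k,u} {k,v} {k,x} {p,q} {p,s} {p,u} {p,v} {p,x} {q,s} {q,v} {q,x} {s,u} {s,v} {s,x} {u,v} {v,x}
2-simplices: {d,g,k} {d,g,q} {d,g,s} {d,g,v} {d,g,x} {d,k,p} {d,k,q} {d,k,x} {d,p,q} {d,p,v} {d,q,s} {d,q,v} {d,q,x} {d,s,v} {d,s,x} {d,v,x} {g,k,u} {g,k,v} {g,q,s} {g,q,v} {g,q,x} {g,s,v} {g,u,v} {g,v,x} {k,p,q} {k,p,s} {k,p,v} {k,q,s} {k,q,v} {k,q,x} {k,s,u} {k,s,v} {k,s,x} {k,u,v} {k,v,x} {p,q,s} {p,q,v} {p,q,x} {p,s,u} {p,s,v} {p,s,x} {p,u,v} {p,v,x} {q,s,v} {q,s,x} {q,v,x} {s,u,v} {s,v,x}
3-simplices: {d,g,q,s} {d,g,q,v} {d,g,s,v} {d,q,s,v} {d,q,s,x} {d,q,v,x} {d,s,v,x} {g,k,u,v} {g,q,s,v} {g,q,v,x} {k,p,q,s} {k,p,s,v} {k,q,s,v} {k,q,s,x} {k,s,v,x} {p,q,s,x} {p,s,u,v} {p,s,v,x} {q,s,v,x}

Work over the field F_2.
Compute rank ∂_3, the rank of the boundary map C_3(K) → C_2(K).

n_0=9 n_1=32 n_2=48 n_3=19  [Z2]
∂1: piv[dg,dk,dp,dq,ds,dv,dx,gu] rk=8  ker:gk,gq,gs,gv,gx,kp,kq,ks,ku,kv,kx,pq,ps,pu,pv,px,qs,qv,qx,su,sv,sx,uv,vx
∂2: piv[dgk,dgq,dgs,dgv,dgx,dkp,dkq,dkx,dpq,dpv,dqs,dqv,dqx,dsv,dsx,dvx,gku,gkv,guv,kps,kqs,ksu,pqx,psu] rk=24  ker:gqs,gqv,gqx,gsv,gvx,kpq,kpv,kqv,kqx,ksv,ksx,kuv,kvx,pqs,pqv,psv,psx,puv,pvx,qsv,qsx,qvx,suv,svx
∂3: piv[dgqs,dgqv,dgsv,dqsv,dqsx,dqvx,dsvx,gkuv,gqvx,kpqs,kpsv,kqsv,kqsx,ksvx,pqsx,psuv,psvx] rk=17  ker:gqsv,qsvx
rk∂_3=17

rank∂_3=17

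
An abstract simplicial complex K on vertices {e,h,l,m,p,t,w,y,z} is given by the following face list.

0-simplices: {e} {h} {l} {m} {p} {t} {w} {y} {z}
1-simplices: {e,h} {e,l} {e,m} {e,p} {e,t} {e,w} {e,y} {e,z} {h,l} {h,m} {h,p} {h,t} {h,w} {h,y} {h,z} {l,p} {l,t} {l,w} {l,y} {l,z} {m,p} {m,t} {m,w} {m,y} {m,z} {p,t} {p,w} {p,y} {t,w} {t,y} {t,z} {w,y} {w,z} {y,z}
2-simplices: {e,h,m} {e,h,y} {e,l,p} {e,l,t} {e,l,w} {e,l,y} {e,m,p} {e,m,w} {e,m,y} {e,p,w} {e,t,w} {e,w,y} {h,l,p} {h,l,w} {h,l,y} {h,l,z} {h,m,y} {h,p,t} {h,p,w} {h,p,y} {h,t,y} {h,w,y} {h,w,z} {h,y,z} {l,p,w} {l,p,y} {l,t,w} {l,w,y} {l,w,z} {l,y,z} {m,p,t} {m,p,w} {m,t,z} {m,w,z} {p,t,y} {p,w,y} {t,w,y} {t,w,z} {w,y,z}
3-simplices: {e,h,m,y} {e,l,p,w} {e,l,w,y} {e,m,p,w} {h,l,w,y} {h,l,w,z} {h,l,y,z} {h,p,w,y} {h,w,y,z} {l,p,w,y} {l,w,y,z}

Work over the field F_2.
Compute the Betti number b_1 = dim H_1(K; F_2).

b_1=1

n_0=9 n_1=34 n_2=39 n_3=11  [Z2]
∂1: piv[eh,el,em,ep,et,ew,ey,ez] rk=8  ker:hl,hm,hp,ht,hw,hy,hz,lp,lt,lw,ly,lz,mp,mt,mw,my,mz,pt,pw,py,tw,ty,tz,wy,wz,yz
∂2: piv[ehm,ehy,elp,elt,elw,ely,emp,emw,emy,epw,etw,ewy,hlp,hlw,hly,hlz,hpt,hpy,hty,hwz,hyz,mpt,mtz,mwz,twy] rk=25  ker:hmy,hpw,hwy,lpw,lpy,ltw,lwy,lwz,lyz,mpw,pty,pwy,twz,wyz
∂3: piv[ehmy,elpw,elwy,empw,hlwy,hlwz,hlyz,hpwy,hwyz,lpwy] rk=10  ker:lwyz
b_1=(34−8)−25=1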